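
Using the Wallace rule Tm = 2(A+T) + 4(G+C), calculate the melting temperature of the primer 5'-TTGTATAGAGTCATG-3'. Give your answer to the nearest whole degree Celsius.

Base counts: A=4, T=6, G=4, C=1 (length 15).
Tm = 2·(4+6) + 4·(4+1) = 2·10 + 4·5 = 20 + 20 = 40°C.

40°C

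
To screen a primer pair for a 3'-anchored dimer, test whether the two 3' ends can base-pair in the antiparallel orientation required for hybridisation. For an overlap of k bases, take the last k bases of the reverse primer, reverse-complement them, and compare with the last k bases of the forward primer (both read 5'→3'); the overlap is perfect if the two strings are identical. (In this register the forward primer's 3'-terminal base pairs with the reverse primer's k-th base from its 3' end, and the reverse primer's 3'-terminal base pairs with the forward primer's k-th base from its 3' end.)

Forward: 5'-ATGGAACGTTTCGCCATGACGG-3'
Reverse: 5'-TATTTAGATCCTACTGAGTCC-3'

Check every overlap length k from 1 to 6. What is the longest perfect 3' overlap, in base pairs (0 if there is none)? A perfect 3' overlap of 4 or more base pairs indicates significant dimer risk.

Last 6 bases (5'→3') — forward …TGACGG, reverse …GAGTCC.
Reverse complement of the reverse primer's last 6 bases: GGACTC; its first k bases are the reverse complement of the reverse primer's last k bases, so a perfect k-base overlap needs the forward primer's last k bases to equal them.
Comparing (forward last k vs required): k=1: G vs G ✓; k=2: GG vs GG ✓; k=3: CGG vs GGA ✗; k=4: ACGG vs GGAC ✗; k=5: GACGG vs GGACT ✗; k=6: TGACGG vs GGACTC ✗.
Perfect overlaps at k = 1, 2; the largest is 2.

Longest perfect overlap: 2 complementary base pairs; below the dimer-risk threshold (threshold 4).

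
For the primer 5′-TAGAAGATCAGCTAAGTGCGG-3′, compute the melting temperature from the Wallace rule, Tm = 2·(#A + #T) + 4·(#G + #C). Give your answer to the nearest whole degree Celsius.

62°C

Base counts: A=7, T=4, G=7, C=3 (length 21).
Tm = 2·(7+4) + 4·(7+3) = 2·11 + 4·10 = 22 + 40 = 62°C.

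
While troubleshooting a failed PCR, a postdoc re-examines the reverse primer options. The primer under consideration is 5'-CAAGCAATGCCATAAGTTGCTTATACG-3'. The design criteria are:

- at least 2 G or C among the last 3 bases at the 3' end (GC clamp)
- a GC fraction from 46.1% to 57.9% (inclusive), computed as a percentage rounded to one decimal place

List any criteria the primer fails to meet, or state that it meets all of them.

Fails: GC content.

Base counts: A=9, T=7, G=5, C=6 (length 27).
GC clamp: 3' end ACG has 2 G/C ✓
GC content: GC 11/27 = 40.7%, outside 46.1–57.9% ✗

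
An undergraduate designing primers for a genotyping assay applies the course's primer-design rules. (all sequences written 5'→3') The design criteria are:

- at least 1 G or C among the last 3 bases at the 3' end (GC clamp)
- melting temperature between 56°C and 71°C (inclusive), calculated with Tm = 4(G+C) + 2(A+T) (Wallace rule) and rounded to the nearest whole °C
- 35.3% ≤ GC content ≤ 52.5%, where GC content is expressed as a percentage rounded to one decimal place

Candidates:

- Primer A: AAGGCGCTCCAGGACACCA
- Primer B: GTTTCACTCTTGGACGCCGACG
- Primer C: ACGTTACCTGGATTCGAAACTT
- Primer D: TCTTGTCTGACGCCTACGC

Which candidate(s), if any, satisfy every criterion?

Primer A (19 nt, A=6 T=1 G=5 C=7): 3' end CCA has 2 G/C ✓; Tm = 2·7 + 4·12 = 62°C ✓; GC 12/19 = 63.2%, outside 35.3–52.5% ✗ — fails.
Primer B (22 nt, A=3 T=6 G=6 C=7): 3' end ACG has 2 G/C ✓; Tm = 2·9 + 4·13 = 70°C ✓; GC 13/22 = 59.1%, outside 35.3–52.5% ✗ — fails.
Primer C (22 nt, A=6 T=7 G=4 C=5): 3' end CTT has 1 G/C ✓; Tm = 2·13 + 4·9 = 62°C ✓; GC 9/22 = 40.9% ✓ — passes.
Primer D (19 nt, A=2 T=6 G=4 C=7): 3' end CGC has 3 G/C ✓; Tm = 2·8 + 4·11 = 60°C ✓; GC 11/19 = 57.9%, outside 35.3–52.5% ✗ — fails.

Primer C only.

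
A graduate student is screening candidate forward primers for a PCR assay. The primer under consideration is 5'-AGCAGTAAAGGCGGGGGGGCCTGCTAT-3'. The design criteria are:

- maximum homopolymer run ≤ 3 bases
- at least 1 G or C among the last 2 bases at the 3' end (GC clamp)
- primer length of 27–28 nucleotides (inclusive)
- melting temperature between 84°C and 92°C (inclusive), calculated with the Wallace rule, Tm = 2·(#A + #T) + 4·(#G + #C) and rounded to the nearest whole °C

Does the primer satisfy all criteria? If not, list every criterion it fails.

Base counts: A=6, T=4, G=12, C=5 (length 27).
homopolymer run: longest run = 7, exceeds 3 ✗
GC clamp: 3' end AT has 0 G/C, need ≥1 ✗
length: length 27 ✓
Tm: Tm = 2·10 + 4·17 = 88°C ✓

Fails: homopolymer run, GC clamp.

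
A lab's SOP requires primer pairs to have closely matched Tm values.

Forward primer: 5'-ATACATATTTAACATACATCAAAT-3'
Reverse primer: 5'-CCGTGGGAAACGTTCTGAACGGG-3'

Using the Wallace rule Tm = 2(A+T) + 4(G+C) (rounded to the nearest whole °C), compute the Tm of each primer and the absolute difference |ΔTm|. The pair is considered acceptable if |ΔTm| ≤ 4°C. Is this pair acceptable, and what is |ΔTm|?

Forward: A=12 T=8 G=0 C=4 → Tm = 2·20 + 4·4 = 56°C.
Reverse: A=5 T=4 G=9 C=5 → Tm = 2·9 + 4·14 = 74°C.
|ΔTm| = |56 − 74| = 18°C, > 4°C.

|ΔTm| = 18°C; the pair is not acceptable.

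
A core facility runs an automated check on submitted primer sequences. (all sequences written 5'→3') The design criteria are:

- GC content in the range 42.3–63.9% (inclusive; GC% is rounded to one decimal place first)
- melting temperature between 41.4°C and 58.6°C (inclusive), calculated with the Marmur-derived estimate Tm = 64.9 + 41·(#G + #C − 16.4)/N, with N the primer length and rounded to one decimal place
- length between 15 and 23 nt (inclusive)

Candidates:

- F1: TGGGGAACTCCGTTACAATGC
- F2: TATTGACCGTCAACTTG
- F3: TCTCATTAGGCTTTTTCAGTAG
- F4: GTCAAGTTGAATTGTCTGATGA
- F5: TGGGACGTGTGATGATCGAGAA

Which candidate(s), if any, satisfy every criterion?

F1 (21 nt, A=5 T=5 G=6 C=5): GC 11/21 = 52.4% ✓; Tm = 64.9 + 41·(11 − 16.4)/21 = 54.4°C ✓; length 21 ✓ — passes.
F2 (17 nt, A=4 T=6 G=3 C=4): GC 7/17 = 41.2%, outside 42.3–63.9% ✗; Tm = 64.9 + 41·(7 − 16.4)/17 = 42.2°C ✓; length 17 ✓ — fails.
F3 (22 nt, A=4 T=10 G=4 C=4): GC 8/22 = 36.4%, outside 42.3–63.9% ✗; Tm = 64.9 + 41·(8 − 16.4)/22 = 49.2°C ✓; length 22 ✓ — fails.
F4 (22 nt, A=6 T=8 G=6 C=2): GC 8/22 = 36.4%, outside 42.3–63.9% ✗; Tm = 64.9 + 41·(8 − 16.4)/22 = 49.2°C ✓; length 22 ✓ — fails.
F5 (22 nt, A=6 T=5 G=9 C=2): GC 11/22 = 50.0% ✓; Tm = 64.9 + 41·(11 − 16.4)/22 = 54.8°C ✓; length 22 ✓ — passes.

F1 and F5.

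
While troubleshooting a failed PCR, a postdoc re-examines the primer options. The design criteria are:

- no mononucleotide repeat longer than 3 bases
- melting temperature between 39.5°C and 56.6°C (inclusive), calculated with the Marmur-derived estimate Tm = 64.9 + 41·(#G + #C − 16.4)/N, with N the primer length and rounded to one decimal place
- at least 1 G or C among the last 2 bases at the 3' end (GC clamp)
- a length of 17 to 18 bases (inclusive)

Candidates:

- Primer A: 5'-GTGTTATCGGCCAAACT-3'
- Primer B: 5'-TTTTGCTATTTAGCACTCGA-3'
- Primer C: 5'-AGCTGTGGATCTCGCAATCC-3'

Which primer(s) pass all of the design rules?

Primer A (17 nt, A=4 T=5 G=4 C=4): longest run = 3 ✓; Tm = 64.9 + 41·(8 − 16.4)/17 = 44.6°C ✓; 3' end CT has 1 G/C ✓; length 17 ✓ — passes.
Primer B (20 nt, A=4 T=9 G=3 C=4): longest run = 4, exceeds 3 ✗; Tm = 64.9 + 41·(7 − 16.4)/20 = 45.6°C ✓; 3' end GA has 1 G/C ✓; length 20, outside 17–18 ✗ — fails.
Primer C (20 nt, A=4 T=5 G=5 C=6): longest run = 2 ✓; Tm = 64.9 + 41·(11 − 16.4)/20 = 53.8°C ✓; 3' end CC has 2 G/C ✓; length 20, outside 17–18 ✗ — fails.

Primer A only.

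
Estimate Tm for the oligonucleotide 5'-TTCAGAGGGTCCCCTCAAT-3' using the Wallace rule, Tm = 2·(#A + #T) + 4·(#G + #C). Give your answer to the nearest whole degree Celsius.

Base counts: A=4, T=5, G=4, C=6 (length 19).
Tm = 2·(4+5) + 4·(4+6) = 2·9 + 4·10 = 18 + 40 = 58°C.

58°C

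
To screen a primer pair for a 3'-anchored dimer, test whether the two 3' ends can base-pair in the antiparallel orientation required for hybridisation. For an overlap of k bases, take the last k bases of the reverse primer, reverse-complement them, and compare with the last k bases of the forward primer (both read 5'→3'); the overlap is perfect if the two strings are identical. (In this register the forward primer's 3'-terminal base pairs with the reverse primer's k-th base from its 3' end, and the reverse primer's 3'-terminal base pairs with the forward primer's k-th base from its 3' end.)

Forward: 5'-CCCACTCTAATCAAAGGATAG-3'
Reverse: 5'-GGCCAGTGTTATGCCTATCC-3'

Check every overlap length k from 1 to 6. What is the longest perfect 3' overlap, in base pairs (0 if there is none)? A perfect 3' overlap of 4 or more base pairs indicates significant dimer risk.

Longest perfect overlap: 6 complementary base pairs; significant dimer risk (threshold 4).

Last 6 bases (5'→3') — forward …GGATAG, reverse …CTATCC.
Reverse complement of the reverse primer's last 6 bases: GGATAG; its first k bases are the reverse complement of the reverse primer's last k bases, so a perfect k-base overlap needs the forward primer's last k bases to equal them.
Comparing (forward last k vs required): k=1: G vs G ✓; k=2: AG vs GG ✗; k=3: TAG vs GGA ✗; k=4: ATAG vs GGAT ✗; k=5: GATAG vs GGATA ✗; k=6: GGATAG vs GGATAG ✓.
Perfect overlaps at k = 1, 6; the largest is 6.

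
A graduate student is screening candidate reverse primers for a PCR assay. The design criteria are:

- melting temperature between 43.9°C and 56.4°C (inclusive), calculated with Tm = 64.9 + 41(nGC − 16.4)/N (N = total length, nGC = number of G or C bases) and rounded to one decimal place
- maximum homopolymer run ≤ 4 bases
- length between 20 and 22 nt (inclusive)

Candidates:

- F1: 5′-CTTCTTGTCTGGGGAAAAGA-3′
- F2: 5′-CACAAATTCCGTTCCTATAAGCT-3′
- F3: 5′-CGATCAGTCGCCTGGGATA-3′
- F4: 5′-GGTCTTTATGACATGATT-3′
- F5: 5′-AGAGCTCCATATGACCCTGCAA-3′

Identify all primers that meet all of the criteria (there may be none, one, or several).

F1 and F5.

F1 (20 nt, A=5 T=6 G=6 C=3): Tm = 64.9 + 41·(9 − 16.4)/20 = 49.7°C ✓; longest run = 4 ✓; length 20 ✓ — passes.
F2 (23 nt, A=7 T=7 G=2 C=7): Tm = 64.9 + 41·(9 − 16.4)/23 = 51.7°C ✓; longest run = 3 ✓; length 23, outside 20–22 ✗ — fails.
F3 (19 nt, A=4 T=4 G=6 C=5): Tm = 64.9 + 41·(11 − 16.4)/19 = 53.2°C ✓; longest run = 3 ✓; length 19, outside 20–22 ✗ — fails.
F4 (18 nt, A=4 T=8 G=4 C=2): Tm = 64.9 + 41·(6 − 16.4)/18 = 41.2°C, outside 43.9–56.4°C ✗; longest run = 3 ✓; length 18, outside 20–22 ✗ — fails.
F5 (22 nt, A=7 T=4 G=4 C=7): Tm = 64.9 + 41·(11 − 16.4)/22 = 54.8°C ✓; longest run = 3 ✓; length 22 ✓ — passes.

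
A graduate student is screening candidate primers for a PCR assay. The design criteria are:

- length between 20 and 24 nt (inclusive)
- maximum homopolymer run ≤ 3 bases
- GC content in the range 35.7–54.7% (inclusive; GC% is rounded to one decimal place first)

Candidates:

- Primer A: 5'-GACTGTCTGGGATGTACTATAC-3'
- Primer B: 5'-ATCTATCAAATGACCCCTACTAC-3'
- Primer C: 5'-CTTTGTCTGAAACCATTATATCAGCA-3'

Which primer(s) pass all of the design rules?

Primer A (22 nt, A=5 T=7 G=6 C=4): length 22 ✓; longest run = 3 ✓; GC 10/22 = 45.5% ✓ — passes.
Primer B (23 nt, A=8 T=6 G=1 C=8): length 23 ✓; longest run = 4, exceeds 3 ✗; GC 9/23 = 39.1% ✓ — fails.
Primer C (26 nt, A=8 T=9 G=3 C=6): length 26, outside 20–24 ✗; longest run = 3 ✓; GC 9/26 = 34.6%, outside 35.7–54.7% ✗ — fails.

Primer A only.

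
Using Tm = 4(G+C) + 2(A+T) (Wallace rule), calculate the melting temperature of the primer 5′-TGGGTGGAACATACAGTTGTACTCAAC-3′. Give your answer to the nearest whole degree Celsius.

78°C

Base counts: A=8, T=7, G=7, C=5 (length 27).
Tm = 2·(8+7) + 4·(7+5) = 2·15 + 4·12 = 30 + 48 = 78°C.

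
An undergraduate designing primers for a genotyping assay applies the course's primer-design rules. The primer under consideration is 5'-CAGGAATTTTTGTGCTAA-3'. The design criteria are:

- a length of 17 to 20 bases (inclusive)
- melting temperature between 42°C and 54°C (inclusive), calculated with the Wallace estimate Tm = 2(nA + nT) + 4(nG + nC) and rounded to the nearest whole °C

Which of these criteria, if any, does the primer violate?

Base counts: A=5, T=7, G=4, C=2 (length 18).
length: length 18 ✓
Tm: Tm = 2·12 + 4·6 = 48°C ✓

Meets all criteria.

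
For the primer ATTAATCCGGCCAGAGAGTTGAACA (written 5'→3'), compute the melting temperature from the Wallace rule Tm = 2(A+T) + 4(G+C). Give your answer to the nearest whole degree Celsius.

72°C

Base counts: A=9, T=5, G=6, C=5 (length 25).
Tm = 2·(9+5) + 4·(6+5) = 2·14 + 4·11 = 28 + 44 = 72°C.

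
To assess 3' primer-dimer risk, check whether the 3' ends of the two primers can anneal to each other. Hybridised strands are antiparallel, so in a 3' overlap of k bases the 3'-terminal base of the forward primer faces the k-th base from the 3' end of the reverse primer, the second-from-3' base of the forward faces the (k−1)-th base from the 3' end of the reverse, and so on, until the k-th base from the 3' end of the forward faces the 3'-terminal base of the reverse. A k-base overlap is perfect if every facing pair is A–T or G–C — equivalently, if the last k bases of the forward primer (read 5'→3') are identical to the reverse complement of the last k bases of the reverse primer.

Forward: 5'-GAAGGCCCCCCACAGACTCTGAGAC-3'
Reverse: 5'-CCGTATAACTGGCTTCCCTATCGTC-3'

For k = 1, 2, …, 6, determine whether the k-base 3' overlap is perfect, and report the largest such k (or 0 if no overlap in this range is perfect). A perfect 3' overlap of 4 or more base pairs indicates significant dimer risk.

Longest perfect overlap: 3 complementary base pairs; below the dimer-risk threshold (threshold 4).

Last 6 bases (5'→3') — forward …TGAGAC, reverse …ATCGTC.
Reverse complement of the reverse primer's last 6 bases: GACGAT; its first k bases are the reverse complement of the reverse primer's last k bases, so a perfect k-base overlap needs the forward primer's last k bases to equal them.
Comparing (forward last k vs required): k=1: C vs G ✗; k=2: AC vs GA ✗; k=3: GAC vs GAC ✓; k=4: AGAC vs GACG ✗; k=5: GAGAC vs GACGA ✗; k=6: TGAGAC vs GACGAT ✗.
Only k = 3 is perfect, so the longest perfect 3' overlap is 3.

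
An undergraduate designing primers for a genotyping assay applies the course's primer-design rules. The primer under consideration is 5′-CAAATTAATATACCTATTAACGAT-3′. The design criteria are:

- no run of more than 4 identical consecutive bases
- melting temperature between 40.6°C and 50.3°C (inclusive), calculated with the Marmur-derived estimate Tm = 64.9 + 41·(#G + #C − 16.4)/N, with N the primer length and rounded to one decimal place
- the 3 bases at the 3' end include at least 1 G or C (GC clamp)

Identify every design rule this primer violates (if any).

Base counts: A=11, T=8, G=1, C=4 (length 24).
homopolymer run: longest run = 3 ✓
Tm: Tm = 64.9 + 41·(5 − 16.4)/24 = 45.4°C ✓
GC clamp: 3' end GAT has 1 G/C ✓

Meets all criteria.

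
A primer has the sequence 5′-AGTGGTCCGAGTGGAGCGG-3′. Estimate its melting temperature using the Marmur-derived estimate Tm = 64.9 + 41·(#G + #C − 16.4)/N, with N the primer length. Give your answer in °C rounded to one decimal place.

Base counts: A=3, T=3, G=10, C=3; G+C = 13, N = 19.
Tm = 64.9 + 41·(13 − 16.4)/19 = 64.9 + -139.40/19 = 57.6°C.

57.6°C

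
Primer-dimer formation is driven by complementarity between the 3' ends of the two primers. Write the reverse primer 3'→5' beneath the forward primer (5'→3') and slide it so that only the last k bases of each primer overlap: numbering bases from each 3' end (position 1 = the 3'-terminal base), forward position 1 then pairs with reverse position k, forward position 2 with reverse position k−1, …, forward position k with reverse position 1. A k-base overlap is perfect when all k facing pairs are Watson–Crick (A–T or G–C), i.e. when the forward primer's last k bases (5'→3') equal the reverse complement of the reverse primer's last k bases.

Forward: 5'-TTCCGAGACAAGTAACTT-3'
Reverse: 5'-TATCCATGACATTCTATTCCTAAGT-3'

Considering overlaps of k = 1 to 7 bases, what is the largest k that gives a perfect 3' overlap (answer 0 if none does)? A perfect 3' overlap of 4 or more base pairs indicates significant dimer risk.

Longest perfect overlap: 4 complementary base pairs; significant dimer risk (threshold 4).

Last 7 bases (5'→3') — forward …GTAACTT, reverse …CCTAAGT.
Reverse complement of the reverse primer's last 7 bases: ACTTAGG; its first k bases are the reverse complement of the reverse primer's last k bases, so a perfect k-base overlap needs the forward primer's last k bases to equal them.
Comparing (forward last k vs required): k=1: T vs A ✗; k=2: TT vs AC ✗; k=3: CTT vs ACT ✗; k=4: ACTT vs ACTT ✓; k=5: AACTT vs ACTTA ✗; k=6: TAACTT vs ACTTAG ✗; k=7: GTAACTT vs ACTTAGG ✗.
Only k = 4 is perfect, so the longest perfect 3' overlap is 4.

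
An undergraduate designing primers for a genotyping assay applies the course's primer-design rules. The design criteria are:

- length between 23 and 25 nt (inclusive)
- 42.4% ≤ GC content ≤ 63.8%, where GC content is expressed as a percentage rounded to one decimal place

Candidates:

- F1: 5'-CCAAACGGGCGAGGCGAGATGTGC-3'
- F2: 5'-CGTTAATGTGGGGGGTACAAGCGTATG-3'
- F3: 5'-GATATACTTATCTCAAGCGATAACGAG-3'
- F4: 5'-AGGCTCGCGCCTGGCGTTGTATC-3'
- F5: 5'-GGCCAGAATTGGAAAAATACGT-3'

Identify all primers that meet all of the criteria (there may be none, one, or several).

F1 (24 nt, A=6 T=2 G=10 C=6): length 24 ✓; GC 16/24 = 66.7%, outside 42.4–63.8% ✗ — fails.
F2 (27 nt, A=6 T=7 G=11 C=3): length 27, outside 23–25 ✗; GC 14/27 = 51.9% ✓ — fails.
F3 (27 nt, A=10 T=7 G=5 C=5): length 27, outside 23–25 ✗; GC 10/27 = 37.0%, outside 42.4–63.8% ✗ — fails.
F4 (23 nt, A=2 T=6 G=8 C=7): length 23 ✓; GC 15/23 = 65.2%, outside 42.4–63.8% ✗ — fails.
F5 (22 nt, A=9 T=4 G=6 C=3): length 22, outside 23–25 ✗; GC 9/22 = 40.9%, outside 42.4–63.8% ✗ — fails.

None of the candidates satisfy all criteria.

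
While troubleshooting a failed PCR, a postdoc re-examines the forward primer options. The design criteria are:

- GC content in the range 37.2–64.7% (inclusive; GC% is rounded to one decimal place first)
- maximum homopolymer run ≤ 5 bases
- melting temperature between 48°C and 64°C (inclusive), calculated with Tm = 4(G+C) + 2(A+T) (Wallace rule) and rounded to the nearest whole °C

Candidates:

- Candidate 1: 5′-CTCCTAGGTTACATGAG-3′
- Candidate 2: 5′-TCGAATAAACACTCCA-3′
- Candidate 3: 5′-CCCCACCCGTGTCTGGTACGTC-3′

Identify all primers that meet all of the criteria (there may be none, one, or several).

Candidate 1 only.

Candidate 1 (17 nt, A=4 T=5 G=4 C=4): GC 8/17 = 47.1% ✓; longest run = 2 ✓; Tm = 2·9 + 4·8 = 50°C ✓ — passes.
Candidate 2 (16 nt, A=7 T=3 G=1 C=5): GC 6/16 = 37.5% ✓; longest run = 3 ✓; Tm = 2·10 + 4·6 = 44°C, outside 48–64°C ✗ — fails.
Candidate 3 (22 nt, A=2 T=5 G=5 C=10): GC 15/22 = 68.2%, outside 37.2–64.7% ✗; longest run = 4 ✓; Tm = 2·7 + 4·15 = 74°C, outside 48–64°C ✗ — fails.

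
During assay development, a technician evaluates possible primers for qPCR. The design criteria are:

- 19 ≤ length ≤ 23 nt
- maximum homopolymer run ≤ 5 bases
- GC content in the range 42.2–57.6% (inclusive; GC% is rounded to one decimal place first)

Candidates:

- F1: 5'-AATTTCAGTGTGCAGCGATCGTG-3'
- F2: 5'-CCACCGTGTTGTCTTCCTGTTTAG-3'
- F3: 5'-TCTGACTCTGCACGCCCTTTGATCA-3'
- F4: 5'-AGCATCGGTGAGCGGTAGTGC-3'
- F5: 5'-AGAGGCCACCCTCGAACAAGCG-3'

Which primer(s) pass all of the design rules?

F1 only.

F1 (23 nt, A=5 T=7 G=7 C=4): length 23 ✓; longest run = 3 ✓; GC 11/23 = 47.8% ✓ — passes.
F2 (24 nt, A=2 T=10 G=5 C=7): length 24, outside 19–23 ✗; longest run = 3 ✓; GC 12/24 = 50.0% ✓ — fails.
F3 (25 nt, A=4 T=8 G=4 C=9): length 25, outside 19–23 ✗; longest run = 3 ✓; GC 13/25 = 52.0% ✓ — fails.
F4 (21 nt, A=4 T=4 G=9 C=4): length 21 ✓; longest run = 2 ✓; GC 13/21 = 61.9%, outside 42.2–57.6% ✗ — fails.
F5 (22 nt, A=7 T=1 G=6 C=8): length 22 ✓; longest run = 3 ✓; GC 14/22 = 63.6%, outside 42.2–57.6% ✗ — fails.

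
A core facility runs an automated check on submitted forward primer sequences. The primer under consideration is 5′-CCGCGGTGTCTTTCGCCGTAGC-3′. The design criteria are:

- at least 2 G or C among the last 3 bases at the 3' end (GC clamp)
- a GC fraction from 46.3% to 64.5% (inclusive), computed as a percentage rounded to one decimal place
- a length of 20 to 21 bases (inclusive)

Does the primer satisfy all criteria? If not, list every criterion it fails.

Fails: GC content, length.

Base counts: A=1, T=6, G=7, C=8 (length 22).
GC clamp: 3' end AGC has 2 G/C ✓
GC content: GC 15/22 = 68.2%, outside 46.3–64.5% ✗
length: length 22, outside 20–21 ✗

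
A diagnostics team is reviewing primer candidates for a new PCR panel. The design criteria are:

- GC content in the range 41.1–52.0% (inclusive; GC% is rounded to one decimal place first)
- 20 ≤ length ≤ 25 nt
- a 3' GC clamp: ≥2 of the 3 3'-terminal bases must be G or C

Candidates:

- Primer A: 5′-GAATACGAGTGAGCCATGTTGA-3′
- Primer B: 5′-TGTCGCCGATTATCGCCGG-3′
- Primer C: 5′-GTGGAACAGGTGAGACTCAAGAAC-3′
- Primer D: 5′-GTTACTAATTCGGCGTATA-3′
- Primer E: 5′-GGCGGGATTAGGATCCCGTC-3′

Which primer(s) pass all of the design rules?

Primer A (22 nt, A=7 T=5 G=7 C=3): GC 10/22 = 45.5% ✓; length 22 ✓; 3' end TGA has 1 G/C, need ≥2 ✗ — fails.
Primer B (19 nt, A=2 T=5 G=6 C=6): GC 12/19 = 63.2%, outside 41.1–52.0% ✗; length 19, outside 20–25 ✗; 3' end CGG has 3 G/C ✓ — fails.
Primer C (24 nt, A=9 T=3 G=8 C=4): GC 12/24 = 50.0% ✓; length 24 ✓; 3' end AAC has 1 G/C, need ≥2 ✗ — fails.
Primer D (19 nt, A=5 T=7 G=4 C=3): GC 7/19 = 36.8%, outside 41.1–52.0% ✗; length 19, outside 20–25 ✗; 3' end ATA has 0 G/C, need ≥2 ✗ — fails.
Primer E (20 nt, A=3 T=4 G=8 C=5): GC 13/20 = 65.0%, outside 41.1–52.0% ✗; length 20 ✓; 3' end GTC has 2 G/C ✓ — fails.

None of the candidates satisfy all criteria.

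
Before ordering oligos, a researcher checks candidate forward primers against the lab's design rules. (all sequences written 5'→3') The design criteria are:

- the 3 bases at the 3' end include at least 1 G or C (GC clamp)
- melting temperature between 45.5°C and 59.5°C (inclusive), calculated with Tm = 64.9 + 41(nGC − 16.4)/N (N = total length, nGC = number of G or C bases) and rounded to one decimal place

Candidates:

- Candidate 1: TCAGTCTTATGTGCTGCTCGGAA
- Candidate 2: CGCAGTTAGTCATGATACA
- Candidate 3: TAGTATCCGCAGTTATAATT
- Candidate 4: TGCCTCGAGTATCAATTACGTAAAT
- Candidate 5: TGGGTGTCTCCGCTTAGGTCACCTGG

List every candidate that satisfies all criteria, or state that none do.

Candidate 1 (23 nt, A=4 T=8 G=6 C=5): 3' end GAA has 1 G/C ✓; Tm = 64.9 + 41·(11 − 16.4)/23 = 55.3°C ✓ — passes.
Candidate 2 (19 nt, A=6 T=5 G=4 C=4): 3' end ACA has 1 G/C ✓; Tm = 64.9 + 41·(8 − 16.4)/19 = 46.8°C ✓ — passes.
Candidate 3 (20 nt, A=6 T=8 G=3 C=3): 3' end ATT has 0 G/C, need ≥1 ✗; Tm = 64.9 + 41·(6 − 16.4)/20 = 43.6°C, outside 45.5–59.5°C ✗ — fails.
Candidate 4 (25 nt, A=8 T=8 G=4 C=5): 3' end AAT has 0 G/C, need ≥1 ✗; Tm = 64.9 + 41·(9 − 16.4)/25 = 52.8°C ✓ — fails.
Candidate 5 (26 nt, A=2 T=8 G=9 C=7): 3' end TGG has 2 G/C ✓; Tm = 64.9 + 41·(16 − 16.4)/26 = 64.3°C, outside 45.5–59.5°C ✗ — fails.

Candidate 1 and Candidate 2.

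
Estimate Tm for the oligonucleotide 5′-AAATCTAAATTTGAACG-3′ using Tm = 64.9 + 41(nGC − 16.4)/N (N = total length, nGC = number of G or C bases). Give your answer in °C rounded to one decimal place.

35.0°C

Base counts: A=8, T=5, G=2, C=2; G+C = 4, N = 17.
Tm = 64.9 + 41·(4 − 16.4)/17 = 64.9 + -508.40/17 = 35.0°C.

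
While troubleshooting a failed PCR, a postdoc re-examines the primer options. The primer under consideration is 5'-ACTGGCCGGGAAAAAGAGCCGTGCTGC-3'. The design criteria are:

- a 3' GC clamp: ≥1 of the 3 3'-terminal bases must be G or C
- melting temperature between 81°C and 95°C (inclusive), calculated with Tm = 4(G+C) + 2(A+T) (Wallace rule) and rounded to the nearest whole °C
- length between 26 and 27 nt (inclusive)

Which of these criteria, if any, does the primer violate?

Base counts: A=7, T=3, G=10, C=7 (length 27).
GC clamp: 3' end TGC has 2 G/C ✓
Tm: Tm = 2·10 + 4·17 = 88°C ✓
length: length 27 ✓

Meets all criteria.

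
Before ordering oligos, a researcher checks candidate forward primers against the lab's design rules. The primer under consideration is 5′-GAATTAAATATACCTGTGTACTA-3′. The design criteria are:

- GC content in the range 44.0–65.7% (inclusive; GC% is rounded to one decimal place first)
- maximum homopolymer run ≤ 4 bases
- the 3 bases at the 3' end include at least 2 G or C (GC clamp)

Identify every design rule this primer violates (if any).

Fails: GC content, GC clamp.

Base counts: A=9, T=8, G=3, C=3 (length 23).
GC content: GC 6/23 = 26.1%, outside 44.0–65.7% ✗
homopolymer run: longest run = 3 ✓
GC clamp: 3' end CTA has 1 G/C, need ≥2 ✗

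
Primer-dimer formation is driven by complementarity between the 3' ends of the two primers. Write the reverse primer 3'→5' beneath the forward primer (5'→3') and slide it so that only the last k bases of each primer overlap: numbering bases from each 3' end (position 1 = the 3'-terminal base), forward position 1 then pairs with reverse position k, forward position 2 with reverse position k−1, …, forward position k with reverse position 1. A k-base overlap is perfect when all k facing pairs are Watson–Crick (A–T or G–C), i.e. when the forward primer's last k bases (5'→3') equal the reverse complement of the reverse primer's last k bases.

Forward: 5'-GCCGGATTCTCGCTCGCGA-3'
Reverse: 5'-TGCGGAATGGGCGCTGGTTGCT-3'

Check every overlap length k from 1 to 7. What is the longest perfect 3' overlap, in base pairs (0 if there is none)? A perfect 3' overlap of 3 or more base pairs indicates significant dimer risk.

Longest perfect overlap: 1 complementary base pair; below the dimer-risk threshold (threshold 3).

Last 7 bases (5'→3') — forward …CTCGCGA, reverse …GGTTGCT.
Reverse complement of the reverse primer's last 7 bases: AGCAACC; its first k bases are the reverse complement of the reverse primer's last k bases, so a perfect k-base overlap needs the forward primer's last k bases to equal them.
Comparing (forward last k vs required): k=1: A vs A ✓; k=2: GA vs AG ✗; k=3: CGA vs AGC ✗; k=4: GCGA vs AGCA ✗; k=5: CGCGA vs AGCAA ✗; k=6: TCGCGA vs AGCAAC ✗; k=7: CTCGCGA vs AGCAACC ✗.
Only k = 1 is perfect, so the longest perfect 3' overlap is 1.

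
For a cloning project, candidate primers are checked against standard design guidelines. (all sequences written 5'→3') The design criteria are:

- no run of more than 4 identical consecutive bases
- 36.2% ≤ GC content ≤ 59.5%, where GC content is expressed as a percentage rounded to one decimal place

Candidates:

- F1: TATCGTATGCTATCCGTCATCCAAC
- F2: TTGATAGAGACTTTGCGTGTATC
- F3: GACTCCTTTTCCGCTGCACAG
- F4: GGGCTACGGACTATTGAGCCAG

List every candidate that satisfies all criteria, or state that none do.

F1 (25 nt, A=6 T=8 G=3 C=8): longest run = 2 ✓; GC 11/25 = 44.0% ✓ — passes.
F2 (23 nt, A=5 T=9 G=6 C=3): longest run = 3 ✓; GC 9/23 = 39.1% ✓ — passes.
F3 (21 nt, A=3 T=6 G=4 C=8): longest run = 4 ✓; GC 12/21 = 57.1% ✓ — passes.
F4 (22 nt, A=5 T=4 G=8 C=5): longest run = 3 ✓; GC 13/22 = 59.1% ✓ — passes.

F1, F2, F3 and F4.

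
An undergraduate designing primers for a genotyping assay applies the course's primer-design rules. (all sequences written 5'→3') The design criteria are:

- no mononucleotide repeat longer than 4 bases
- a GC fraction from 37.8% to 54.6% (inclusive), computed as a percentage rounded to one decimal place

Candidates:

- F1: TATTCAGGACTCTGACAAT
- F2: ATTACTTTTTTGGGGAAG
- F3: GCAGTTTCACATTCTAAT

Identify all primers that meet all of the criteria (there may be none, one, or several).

None of the candidates satisfy all criteria.

F1 (19 nt, A=6 T=6 G=3 C=4): longest run = 2 ✓; GC 7/19 = 36.8%, outside 37.8–54.6% ✗ — fails.
F2 (18 nt, A=4 T=8 G=5 C=1): longest run = 6, exceeds 4 ✗; GC 6/18 = 33.3%, outside 37.8–54.6% ✗ — fails.
F3 (18 nt, A=5 T=7 G=2 C=4): longest run = 3 ✓; GC 6/18 = 33.3%, outside 37.8–54.6% ✗ — fails.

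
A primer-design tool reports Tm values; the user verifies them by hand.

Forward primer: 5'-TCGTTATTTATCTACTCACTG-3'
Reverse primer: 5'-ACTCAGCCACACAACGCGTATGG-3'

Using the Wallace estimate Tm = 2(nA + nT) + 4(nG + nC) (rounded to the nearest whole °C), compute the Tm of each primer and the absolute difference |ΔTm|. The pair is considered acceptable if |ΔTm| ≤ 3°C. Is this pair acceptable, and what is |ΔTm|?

Forward: A=4 T=10 G=2 C=5 → Tm = 2·14 + 4·7 = 56°C.
Reverse: A=7 T=3 G=5 C=8 → Tm = 2·10 + 4·13 = 72°C.
|ΔTm| = |56 − 72| = 16°C, > 3°C.

|ΔTm| = 16°C; the pair is not acceptable.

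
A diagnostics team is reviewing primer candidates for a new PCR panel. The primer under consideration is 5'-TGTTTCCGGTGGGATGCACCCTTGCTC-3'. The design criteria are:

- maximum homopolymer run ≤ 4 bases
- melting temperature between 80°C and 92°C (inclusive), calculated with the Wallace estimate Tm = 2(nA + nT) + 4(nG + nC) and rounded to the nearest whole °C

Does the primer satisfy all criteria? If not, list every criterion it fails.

Meets all criteria.

Base counts: A=2, T=9, G=8, C=8 (length 27).
homopolymer run: longest run = 3 ✓
Tm: Tm = 2·11 + 4·16 = 86°C ✓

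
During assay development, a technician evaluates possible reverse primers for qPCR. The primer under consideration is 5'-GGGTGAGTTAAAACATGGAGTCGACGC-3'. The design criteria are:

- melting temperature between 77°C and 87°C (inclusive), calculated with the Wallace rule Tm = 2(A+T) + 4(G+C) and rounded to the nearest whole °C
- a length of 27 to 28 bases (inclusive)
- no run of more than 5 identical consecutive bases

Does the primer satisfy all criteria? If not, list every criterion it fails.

Meets all criteria.

Base counts: A=8, T=5, G=10, C=4 (length 27).
Tm: Tm = 2·13 + 4·14 = 82°C ✓
length: length 27 ✓
homopolymer run: longest run = 4 ✓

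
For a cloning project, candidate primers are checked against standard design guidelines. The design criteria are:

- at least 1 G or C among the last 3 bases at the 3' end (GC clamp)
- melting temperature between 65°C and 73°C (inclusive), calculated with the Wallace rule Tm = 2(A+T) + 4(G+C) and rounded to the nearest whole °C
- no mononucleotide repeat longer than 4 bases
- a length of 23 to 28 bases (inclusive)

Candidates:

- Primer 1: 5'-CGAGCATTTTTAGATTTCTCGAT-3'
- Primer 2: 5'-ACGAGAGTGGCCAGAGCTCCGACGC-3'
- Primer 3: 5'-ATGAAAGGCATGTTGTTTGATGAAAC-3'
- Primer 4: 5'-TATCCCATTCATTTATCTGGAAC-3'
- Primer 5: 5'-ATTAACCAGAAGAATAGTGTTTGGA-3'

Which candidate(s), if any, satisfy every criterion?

Primer 3 and Primer 5.

Primer 1 (23 nt, A=5 T=10 G=4 C=4): 3' end GAT has 1 G/C ✓; Tm = 2·15 + 4·8 = 62°C, outside 65–73°C ✗; longest run = 5, exceeds 4 ✗; length 23 ✓ — fails.
Primer 2 (25 nt, A=6 T=2 G=9 C=8): 3' end CGC has 3 G/C ✓; Tm = 2·8 + 4·17 = 84°C, outside 65–73°C ✗; longest run = 2 ✓; length 25 ✓ — fails.
Primer 3 (26 nt, A=9 T=8 G=7 C=2): 3' end AAC has 1 G/C ✓; Tm = 2·17 + 4·9 = 70°C ✓; longest run = 3 ✓; length 26 ✓ — passes.
Primer 4 (23 nt, A=6 T=9 G=2 C=6): 3' end AAC has 1 G/C ✓; Tm = 2·15 + 4·8 = 62°C, outside 65–73°C ✗; longest run = 3 ✓; length 23 ✓ — fails.
Primer 5 (25 nt, A=10 T=7 G=6 C=2): 3' end GGA has 2 G/C ✓; Tm = 2·17 + 4·8 = 66°C ✓; longest run = 3 ✓; length 25 ✓ — passes.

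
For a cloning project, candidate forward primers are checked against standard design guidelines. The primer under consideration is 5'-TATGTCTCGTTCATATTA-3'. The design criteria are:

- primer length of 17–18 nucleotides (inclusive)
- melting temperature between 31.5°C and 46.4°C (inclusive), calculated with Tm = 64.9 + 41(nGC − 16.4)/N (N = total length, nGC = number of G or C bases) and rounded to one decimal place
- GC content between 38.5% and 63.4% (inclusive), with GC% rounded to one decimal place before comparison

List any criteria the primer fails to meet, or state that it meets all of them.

Base counts: A=4, T=9, G=2, C=3 (length 18).
length: length 18 ✓
Tm: Tm = 64.9 + 41·(5 − 16.4)/18 = 38.9°C ✓
GC content: GC 5/18 = 27.8%, outside 38.5–63.4% ✗

Fails: GC content.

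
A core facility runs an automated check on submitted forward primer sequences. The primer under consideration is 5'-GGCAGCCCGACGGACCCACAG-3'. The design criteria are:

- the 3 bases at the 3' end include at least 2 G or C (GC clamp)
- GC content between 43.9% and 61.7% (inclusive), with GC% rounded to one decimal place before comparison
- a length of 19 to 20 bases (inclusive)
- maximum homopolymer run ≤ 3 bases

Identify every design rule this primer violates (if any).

Base counts: A=5, T=0, G=7, C=9 (length 21).
GC clamp: 3' end CAG has 2 G/C ✓
GC content: GC 16/21 = 76.2%, outside 43.9–61.7% ✗
length: length 21, outside 19–20 ✗
homopolymer run: longest run = 3 ✓

Fails: GC content, length.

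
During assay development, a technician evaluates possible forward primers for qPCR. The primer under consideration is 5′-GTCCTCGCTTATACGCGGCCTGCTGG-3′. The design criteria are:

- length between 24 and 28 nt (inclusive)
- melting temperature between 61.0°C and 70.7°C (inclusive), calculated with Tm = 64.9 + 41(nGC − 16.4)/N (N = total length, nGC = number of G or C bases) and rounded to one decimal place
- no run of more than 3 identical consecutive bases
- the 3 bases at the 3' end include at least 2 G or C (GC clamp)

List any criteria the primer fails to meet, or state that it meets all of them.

Base counts: A=2, T=7, G=8, C=9 (length 26).
length: length 26 ✓
Tm: Tm = 64.9 + 41·(17 − 16.4)/26 = 65.8°C ✓
homopolymer run: longest run = 2 ✓
GC clamp: 3' end TGG has 2 G/C ✓

Meets all criteria.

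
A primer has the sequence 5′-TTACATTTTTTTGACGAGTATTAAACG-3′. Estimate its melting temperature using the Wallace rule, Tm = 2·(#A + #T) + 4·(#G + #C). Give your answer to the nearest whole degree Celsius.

Base counts: A=8, T=12, G=4, C=3 (length 27).
Tm = 2·(8+12) + 4·(4+3) = 2·20 + 4·7 = 40 + 28 = 68°C.

68°C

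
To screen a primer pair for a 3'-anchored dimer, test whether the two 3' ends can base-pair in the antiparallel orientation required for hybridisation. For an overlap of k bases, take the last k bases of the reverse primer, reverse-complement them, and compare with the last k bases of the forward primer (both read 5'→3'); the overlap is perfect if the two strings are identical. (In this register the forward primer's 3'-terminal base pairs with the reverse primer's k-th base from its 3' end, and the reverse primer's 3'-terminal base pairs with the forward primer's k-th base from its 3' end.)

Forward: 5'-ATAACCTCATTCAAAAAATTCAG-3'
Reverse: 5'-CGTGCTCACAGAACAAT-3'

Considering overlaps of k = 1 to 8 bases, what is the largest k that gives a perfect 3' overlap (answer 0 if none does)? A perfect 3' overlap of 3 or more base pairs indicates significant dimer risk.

Longest perfect overlap: 0 complementary base pairs; below the dimer-risk threshold (threshold 3).

Last 8 bases (5'→3') — forward …AAATTCAG, reverse …AGAACAAT.
Reverse complement of the reverse primer's last 8 bases: ATTGTTCT; its first k bases are the reverse complement of the reverse primer's last k bases, so a perfect k-base overlap needs the forward primer's last k bases to equal them.
Comparing (forward last k vs required): k=1: G vs A ✗; k=2: AG vs AT ✗; k=3: CAG vs ATT ✗; k=4: TCAG vs ATTG ✗; k=5: TTCAG vs ATTGT ✗; k=6: ATTCAG vs ATTGTT ✗; k=7: AATTCAG vs ATTGTTC ✗; k=8: AAATTCAG vs ATTGTTCT ✗.
No overlap length from 1 to 8 is perfect, so the longest perfect 3' overlap is 0.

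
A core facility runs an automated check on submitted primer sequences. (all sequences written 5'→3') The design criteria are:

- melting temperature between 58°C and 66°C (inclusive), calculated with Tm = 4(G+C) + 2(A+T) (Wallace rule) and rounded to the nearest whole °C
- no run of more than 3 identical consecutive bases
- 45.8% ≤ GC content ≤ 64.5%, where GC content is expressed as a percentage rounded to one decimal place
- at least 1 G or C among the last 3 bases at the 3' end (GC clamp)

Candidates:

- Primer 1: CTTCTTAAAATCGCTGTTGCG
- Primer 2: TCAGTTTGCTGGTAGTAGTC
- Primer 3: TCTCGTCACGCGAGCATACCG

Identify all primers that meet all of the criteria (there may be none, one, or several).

None of the candidates satisfy all criteria.

Primer 1 (21 nt, A=4 T=8 G=4 C=5): Tm = 2·12 + 4·9 = 60°C ✓; longest run = 4, exceeds 3 ✗; GC 9/21 = 42.9%, outside 45.8–64.5% ✗; 3' end GCG has 3 G/C ✓ — fails.
Primer 2 (20 nt, A=3 T=8 G=6 C=3): Tm = 2·11 + 4·9 = 58°C ✓; longest run = 3 ✓; GC 9/20 = 45.0%, outside 45.8–64.5% ✗; 3' end GTC has 2 G/C ✓ — fails.
Primer 3 (21 nt, A=4 T=4 G=5 C=8): Tm = 2·8 + 4·13 = 68°C, outside 58–66°C ✗; longest run = 2 ✓; GC 13/21 = 61.9% ✓; 3' end CCG has 3 G/C ✓ — fails.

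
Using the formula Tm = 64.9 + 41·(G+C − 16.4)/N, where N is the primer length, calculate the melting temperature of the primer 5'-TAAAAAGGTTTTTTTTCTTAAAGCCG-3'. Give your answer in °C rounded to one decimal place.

Base counts: A=8, T=11, G=4, C=3; G+C = 7, N = 26.
Tm = 64.9 + 41·(7 − 16.4)/26 = 64.9 + -385.40/26 = 50.1°C.

50.1°C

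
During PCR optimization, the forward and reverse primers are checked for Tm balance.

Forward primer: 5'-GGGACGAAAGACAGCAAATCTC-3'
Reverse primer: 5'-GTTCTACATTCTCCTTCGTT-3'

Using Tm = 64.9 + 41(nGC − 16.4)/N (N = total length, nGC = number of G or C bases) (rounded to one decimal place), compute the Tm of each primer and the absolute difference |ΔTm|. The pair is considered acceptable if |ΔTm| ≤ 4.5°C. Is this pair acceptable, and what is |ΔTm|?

|ΔTm| = 7.1°C; the pair is not acceptable.

Forward: G+C = 11, N = 22 → Tm = 64.9 + 41·(11 − 16.4)/22 = 54.8°C.
Reverse: G+C = 8, N = 20 → Tm = 64.9 + 41·(8 − 16.4)/20 = 47.7°C.
|ΔTm| = |54.8 − 47.7| = 7.1°C, > 4.5°C.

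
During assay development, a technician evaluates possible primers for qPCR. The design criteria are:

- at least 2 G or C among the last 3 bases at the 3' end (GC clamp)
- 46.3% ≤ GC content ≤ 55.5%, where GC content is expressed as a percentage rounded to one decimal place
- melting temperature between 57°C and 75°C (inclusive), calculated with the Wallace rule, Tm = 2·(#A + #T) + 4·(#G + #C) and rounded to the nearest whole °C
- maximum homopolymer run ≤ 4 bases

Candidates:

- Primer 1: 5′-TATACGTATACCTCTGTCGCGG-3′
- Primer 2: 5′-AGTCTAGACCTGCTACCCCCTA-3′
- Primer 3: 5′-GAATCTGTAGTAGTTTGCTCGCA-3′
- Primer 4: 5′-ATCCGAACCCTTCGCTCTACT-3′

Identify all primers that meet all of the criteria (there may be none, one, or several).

Primer 1 only.

Primer 1 (22 nt, A=4 T=7 G=5 C=6): 3' end CGG has 3 G/C ✓; GC 11/22 = 50.0% ✓; Tm = 2·11 + 4·11 = 66°C ✓; longest run = 2 ✓ — passes.
Primer 2 (22 nt, A=5 T=5 G=3 C=9): 3' end CTA has 1 G/C, need ≥2 ✗; GC 12/22 = 54.5% ✓; Tm = 2·10 + 4·12 = 68°C ✓; longest run = 5, exceeds 4 ✗ — fails.
Primer 3 (23 nt, A=5 T=8 G=6 C=4): 3' end GCA has 2 G/C ✓; GC 10/23 = 43.5%, outside 46.3–55.5% ✗; Tm = 2·13 + 4·10 = 66°C ✓; longest run = 3 ✓ — fails.
Primer 4 (21 nt, A=4 T=6 G=2 C=9): 3' end ACT has 1 G/C, need ≥2 ✗; GC 11/21 = 52.4% ✓; Tm = 2·10 + 4·11 = 64°C ✓; longest run = 3 ✓ — fails.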